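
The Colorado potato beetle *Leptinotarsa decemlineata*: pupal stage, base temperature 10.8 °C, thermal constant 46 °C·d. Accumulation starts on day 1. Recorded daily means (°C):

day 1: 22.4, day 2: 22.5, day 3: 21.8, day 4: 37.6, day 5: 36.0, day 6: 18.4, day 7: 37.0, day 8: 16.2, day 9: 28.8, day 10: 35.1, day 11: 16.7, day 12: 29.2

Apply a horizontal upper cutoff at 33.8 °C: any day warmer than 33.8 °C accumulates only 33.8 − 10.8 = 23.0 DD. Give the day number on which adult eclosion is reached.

Daily DD above 10.8 °C (capped at 23.0): 11.6, 11.7, 11.0, 23.0, 23.0, 7.6, 23.0, 5.4, 18.0, 23.0, 5.9, 18.4.
Cumulative: 11.6, 23.3, 34.3, 57.3, 80.3, 87.9, 110.9, 116.3, 134.3, 157.3, 163.2, 181.6.
The total first reaches 46 DD on day 4.

day 4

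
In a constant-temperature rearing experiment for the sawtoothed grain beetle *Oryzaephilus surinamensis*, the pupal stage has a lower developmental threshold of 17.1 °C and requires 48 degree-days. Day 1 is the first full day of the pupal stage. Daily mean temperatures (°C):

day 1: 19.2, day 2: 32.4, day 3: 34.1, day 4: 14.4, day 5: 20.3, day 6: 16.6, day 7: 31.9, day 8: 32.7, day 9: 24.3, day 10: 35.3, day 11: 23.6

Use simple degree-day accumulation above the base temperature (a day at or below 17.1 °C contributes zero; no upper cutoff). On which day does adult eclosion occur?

day 7

Daily DD above 17.1 °C: 2.1, 15.3, 17.0, 0.0, 3.2, 0.0, 14.8, 15.6, 7.2, 18.2, 6.5.
Cumulative: 2.1, 17.4, 34.4, 34.4, 37.6, 37.6, 52.4, 68.0, 75.2, 93.4, 99.9.
The total first reaches 48 DD on day 7.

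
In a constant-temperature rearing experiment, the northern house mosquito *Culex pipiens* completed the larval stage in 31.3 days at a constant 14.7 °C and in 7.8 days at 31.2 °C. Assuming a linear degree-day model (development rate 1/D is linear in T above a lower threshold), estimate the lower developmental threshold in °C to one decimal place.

9.2 °C

Equal thermal constants: D₁(T₁ − T_b) = D₂(T₂ − T_b).
31.3·(14.7 − T_b) = 7.8·(31.2 − T_b)
T_b = (31.3·14.7 − 7.8·31.2) / (31.3 − 7.8) = 216.75 / 23.5 = 9.223 °C ≈ 9.2 °C.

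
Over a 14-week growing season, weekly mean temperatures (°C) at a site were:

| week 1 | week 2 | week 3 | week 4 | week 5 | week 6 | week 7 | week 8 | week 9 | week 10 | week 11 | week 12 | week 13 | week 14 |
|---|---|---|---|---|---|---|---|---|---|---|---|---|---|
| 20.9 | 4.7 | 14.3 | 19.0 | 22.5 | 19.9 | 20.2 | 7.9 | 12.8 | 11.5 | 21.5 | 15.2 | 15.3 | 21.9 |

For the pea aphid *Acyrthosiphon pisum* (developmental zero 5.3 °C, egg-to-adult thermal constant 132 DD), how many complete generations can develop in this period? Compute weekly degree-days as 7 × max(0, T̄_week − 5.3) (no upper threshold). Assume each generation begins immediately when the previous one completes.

8 generations

Weekly DD (7 × max(0, T̄ − 5.3)): 109.2, 0.0, 63.0, 95.9, 120.4, 102.2, 104.3, 18.2, 52.5, 43.4, 113.4, 69.3, 70.0, 116.2.
Season total = 1078.0 DD.
Complete generations = ⌊1078.0 / 132⌋ = 8.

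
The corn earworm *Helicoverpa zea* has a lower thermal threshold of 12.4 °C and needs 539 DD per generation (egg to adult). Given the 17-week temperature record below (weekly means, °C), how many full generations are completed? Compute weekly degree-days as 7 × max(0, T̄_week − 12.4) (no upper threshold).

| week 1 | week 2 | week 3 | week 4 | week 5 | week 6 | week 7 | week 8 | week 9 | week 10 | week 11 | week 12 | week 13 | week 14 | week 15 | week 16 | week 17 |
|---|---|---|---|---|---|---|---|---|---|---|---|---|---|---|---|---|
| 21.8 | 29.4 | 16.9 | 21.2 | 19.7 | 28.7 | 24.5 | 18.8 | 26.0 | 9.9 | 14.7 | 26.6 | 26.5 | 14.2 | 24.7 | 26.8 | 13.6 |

2 generations

Weekly DD (7 × max(0, T̄ − 12.4)): 65.8, 119.0, 31.5, 61.6, 51.1, 114.1, 84.7, 44.8, 95.2, 0.0, 16.1, 99.4, 98.7, 12.6, 86.1, 100.8, 8.4.
Season total = 1089.9 DD.
Complete generations = ⌊1089.9 / 539⌋ = 2.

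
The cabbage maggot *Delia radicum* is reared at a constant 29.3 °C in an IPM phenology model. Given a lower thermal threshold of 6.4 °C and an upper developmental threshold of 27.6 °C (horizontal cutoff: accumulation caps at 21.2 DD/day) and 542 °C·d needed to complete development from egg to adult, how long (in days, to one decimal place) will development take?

25.6 days

Temperature 29.3 °C exceeds the upper threshold, so daily accumulation caps at 27.6 − 6.4 = 21.2 DD/day.
Duration = 542 / 21.2 = 25.566 ≈ 25.6 days.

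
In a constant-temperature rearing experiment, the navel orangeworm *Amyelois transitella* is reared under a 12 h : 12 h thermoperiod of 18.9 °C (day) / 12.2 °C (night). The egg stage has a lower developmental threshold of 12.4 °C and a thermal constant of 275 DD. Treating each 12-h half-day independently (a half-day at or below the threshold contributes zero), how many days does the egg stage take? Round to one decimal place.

Day half: max(0, 18.9 − 12.4) × 0.5 = 6.5 × 0.5 = 3.25 DD.
Night half: max(0, 12.2 − 12.4) × 0.5 = 0.0 × 0.5 = 0.00 DD.
Per 24 h: 3.25 DD/day.
Duration = 275 / 3.25 = 84.615 ≈ 84.6 days.

84.6 days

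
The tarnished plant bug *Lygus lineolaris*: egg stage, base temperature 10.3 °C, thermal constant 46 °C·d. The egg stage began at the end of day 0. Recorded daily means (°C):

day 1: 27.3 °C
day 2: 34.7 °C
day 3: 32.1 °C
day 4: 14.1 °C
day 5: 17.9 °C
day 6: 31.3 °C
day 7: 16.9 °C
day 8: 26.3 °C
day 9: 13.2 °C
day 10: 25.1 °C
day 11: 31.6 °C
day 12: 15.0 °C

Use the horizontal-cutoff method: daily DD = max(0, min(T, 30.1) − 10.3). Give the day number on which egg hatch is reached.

day 3

Daily DD above 10.3 °C (capped at 19.8): 17.0, 19.8, 19.8, 3.8, 7.6, 19.8, 6.6, 16.0, 2.9, 14.8, 19.8, 4.7.
Cumulative: 17.0, 36.8, 56.6, 60.4, 68.0, 87.8, 94.4, 110.4, 113.3, 128.1, 147.9, 152.6.
The total first reaches 46 DD on day 3.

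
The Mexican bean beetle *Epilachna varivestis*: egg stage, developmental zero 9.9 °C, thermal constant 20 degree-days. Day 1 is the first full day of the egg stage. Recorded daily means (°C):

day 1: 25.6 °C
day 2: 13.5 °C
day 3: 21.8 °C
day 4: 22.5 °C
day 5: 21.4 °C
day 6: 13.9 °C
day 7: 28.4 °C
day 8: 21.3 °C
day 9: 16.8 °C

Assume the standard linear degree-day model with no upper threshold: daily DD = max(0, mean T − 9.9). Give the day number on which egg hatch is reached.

Daily DD above 9.9 °C: 15.7, 3.6, 11.9, 12.6, 11.5, 4.0, 18.5, 11.4, 6.9.
Cumulative: 15.7, 19.3, 31.2, 43.8, 55.3, 59.3, 77.8, 89.2, 96.1.
The total first reaches 20 DD on day 3.

day 3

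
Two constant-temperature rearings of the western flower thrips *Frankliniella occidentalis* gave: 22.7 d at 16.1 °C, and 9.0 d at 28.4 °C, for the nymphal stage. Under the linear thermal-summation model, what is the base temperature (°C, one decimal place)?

Equal thermal constants: D₁(T₁ − T_b) = D₂(T₂ − T_b).
22.7·(16.1 − T_b) = 9.0·(28.4 − T_b)
T_b = (22.7·16.1 − 9.0·28.4) / (22.7 − 9.0) = 109.87 / 13.7 = 8.020 °C ≈ 8.0 °C.

8.0 °C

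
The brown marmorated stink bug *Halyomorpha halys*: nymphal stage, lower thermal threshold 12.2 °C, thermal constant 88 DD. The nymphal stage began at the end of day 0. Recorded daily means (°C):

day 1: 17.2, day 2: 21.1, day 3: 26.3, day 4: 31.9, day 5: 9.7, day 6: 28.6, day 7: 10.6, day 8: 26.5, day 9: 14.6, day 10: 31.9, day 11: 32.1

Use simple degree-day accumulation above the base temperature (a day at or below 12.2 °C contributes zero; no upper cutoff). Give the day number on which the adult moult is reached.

day 10

Daily DD above 12.2 °C: 5.0, 8.9, 14.1, 19.7, 0.0, 16.4, 0.0, 14.3, 2.4, 19.7, 19.9.
Cumulative: 5.0, 13.9, 28.0, 47.7, 47.7, 64.1, 64.1, 78.4, 80.8, 100.5, 120.4.
The total first reaches 88 DD on day 10.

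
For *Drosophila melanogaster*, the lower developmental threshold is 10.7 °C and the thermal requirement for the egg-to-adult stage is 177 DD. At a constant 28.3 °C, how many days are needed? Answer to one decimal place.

10.1 days

Daily accumulation = 28.3 − 10.7 = 17.6 DD/day.
Duration = 177 / 17.6 = 10.057 ≈ 10.1 days.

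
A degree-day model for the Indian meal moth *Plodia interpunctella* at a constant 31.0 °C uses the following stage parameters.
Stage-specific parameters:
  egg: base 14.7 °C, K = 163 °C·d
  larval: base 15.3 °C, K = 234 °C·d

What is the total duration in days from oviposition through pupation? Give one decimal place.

24.9 days

egg: 163 / (31.0 − 14.7) = 163 / 16.3 = 10.000 d.
larval: 234 / (31.0 − 15.3) = 234 / 15.7 = 14.904 d.
Sum = 24.904 ≈ 24.9 days.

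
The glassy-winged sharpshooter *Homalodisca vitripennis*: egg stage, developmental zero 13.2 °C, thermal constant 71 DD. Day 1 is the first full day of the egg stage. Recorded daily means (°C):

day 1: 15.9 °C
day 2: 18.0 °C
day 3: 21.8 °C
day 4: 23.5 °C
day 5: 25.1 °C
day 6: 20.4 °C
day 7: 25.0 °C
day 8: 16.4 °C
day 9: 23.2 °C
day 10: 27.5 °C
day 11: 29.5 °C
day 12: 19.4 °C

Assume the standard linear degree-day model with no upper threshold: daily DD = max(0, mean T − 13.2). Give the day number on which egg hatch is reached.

Daily DD above 13.2 °C: 2.7, 4.8, 8.6, 10.3, 11.9, 7.2, 11.8, 3.2, 10.0, 14.3, 16.3, 6.2.
Cumulative: 2.7, 7.5, 16.1, 26.4, 38.3, 45.5, 57.3, 60.5, 70.5, 84.8, 101.1, 107.3.
The total first reaches 71 DD on day 10.

day 10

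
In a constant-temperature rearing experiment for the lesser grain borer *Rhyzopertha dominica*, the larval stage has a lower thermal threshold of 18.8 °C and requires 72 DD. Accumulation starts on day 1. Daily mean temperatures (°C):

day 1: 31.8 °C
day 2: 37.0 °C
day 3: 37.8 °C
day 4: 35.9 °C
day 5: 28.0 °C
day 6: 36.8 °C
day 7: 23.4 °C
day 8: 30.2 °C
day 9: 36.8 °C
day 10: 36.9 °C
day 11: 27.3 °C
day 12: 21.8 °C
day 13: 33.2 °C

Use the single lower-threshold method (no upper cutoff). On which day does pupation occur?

Daily DD above 18.8 °C: 13.0, 18.2, 19.0, 17.1, 9.2, 18.0, 4.6, 11.4, 18.0, 18.1, 8.5, 3.0, 14.4.
Cumulative: 13.0, 31.2, 50.2, 67.3, 76.5, 94.5, 99.1, 110.5, 128.5, 146.6, 155.1, 158.1, 172.5.
The total first reaches 72 DD on day 5.

day 5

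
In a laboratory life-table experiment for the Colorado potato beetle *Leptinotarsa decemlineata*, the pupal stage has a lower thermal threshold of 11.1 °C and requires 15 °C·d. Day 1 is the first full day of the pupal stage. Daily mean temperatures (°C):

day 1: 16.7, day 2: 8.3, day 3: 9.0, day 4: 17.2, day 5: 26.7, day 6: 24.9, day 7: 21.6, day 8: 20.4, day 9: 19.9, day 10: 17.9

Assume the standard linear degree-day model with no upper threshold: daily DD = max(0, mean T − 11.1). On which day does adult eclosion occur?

Daily DD above 11.1 °C: 5.6, 0.0, 0.0, 6.1, 15.6, 13.8, 10.5, 9.3, 8.8, 6.8.
Cumulative: 5.6, 5.6, 5.6, 11.7, 27.3, 41.1, 51.6, 60.9, 69.7, 76.5.
The total first reaches 15 DD on day 5.

day 5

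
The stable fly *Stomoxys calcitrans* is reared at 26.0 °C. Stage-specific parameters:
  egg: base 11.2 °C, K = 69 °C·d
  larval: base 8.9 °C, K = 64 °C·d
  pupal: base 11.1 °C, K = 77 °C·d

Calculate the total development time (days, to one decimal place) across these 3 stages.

egg: 69 / (26.0 − 11.2) = 69 / 14.8 = 4.662 d.
larval: 64 / (26.0 − 8.9) = 64 / 17.1 = 3.743 d.
pupal: 77 / (26.0 − 11.1) = 77 / 14.9 = 5.168 d.
Sum = 13.573 ≈ 13.6 days.

13.6 days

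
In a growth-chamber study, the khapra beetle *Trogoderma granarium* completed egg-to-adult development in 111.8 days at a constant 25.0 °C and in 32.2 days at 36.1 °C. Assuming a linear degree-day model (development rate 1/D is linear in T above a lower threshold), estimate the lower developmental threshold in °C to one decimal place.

Under the model K = D·(T − T_b), so D₁·(T₁ − T_b) = D₂·(T₂ − T_b).
111.8·(25.0 − T_b) = 32.2·(36.1 − T_b)
T_b = (111.8·25.0 − 32.2·36.1) / (111.8 − 32.2) = 1632.58 / 79.6 = 20.510 °C ≈ 20.5 °C.

20.5 °C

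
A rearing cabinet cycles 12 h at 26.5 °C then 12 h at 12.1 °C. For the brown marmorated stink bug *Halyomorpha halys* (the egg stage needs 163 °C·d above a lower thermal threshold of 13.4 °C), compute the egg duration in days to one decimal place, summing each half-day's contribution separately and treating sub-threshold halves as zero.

Day half: max(0, 26.5 − 13.4) × 0.5 = 13.1 × 0.5 = 6.55 DD.
Night half: max(0, 12.1 − 13.4) × 0.5 = 0.0 × 0.5 = 0.00 DD.
Per 24 h: 6.55 DD/day.
Duration = 163 / 6.55 = 24.885 ≈ 24.9 days.

24.9 days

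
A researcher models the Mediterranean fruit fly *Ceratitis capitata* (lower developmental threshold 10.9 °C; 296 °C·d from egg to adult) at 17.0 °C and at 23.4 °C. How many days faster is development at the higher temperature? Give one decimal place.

24.8 days

At 17.0 °C: 296 / (17.0 − 10.9) = 296 / 6.1 = 48.525 d.
At 23.4 °C: 296 / (23.4 − 10.9) = 296 / 12.5 = 23.680 d.
Difference = |48.525 − 23.680| = 24.845 ≈ 24.8 days.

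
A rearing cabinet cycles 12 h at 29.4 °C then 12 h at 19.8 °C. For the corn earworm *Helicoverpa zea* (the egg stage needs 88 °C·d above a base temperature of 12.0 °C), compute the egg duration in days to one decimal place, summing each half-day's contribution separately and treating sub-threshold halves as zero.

7.0 days

Day half: max(0, 29.4 − 12.0) × 0.5 = 17.4 × 0.5 = 8.70 DD.
Night half: max(0, 19.8 − 12.0) × 0.5 = 7.8 × 0.5 = 3.90 DD.
Per 24 h: 12.60 DD/day.
Duration = 88 / 12.60 = 6.984 ≈ 7.0 days.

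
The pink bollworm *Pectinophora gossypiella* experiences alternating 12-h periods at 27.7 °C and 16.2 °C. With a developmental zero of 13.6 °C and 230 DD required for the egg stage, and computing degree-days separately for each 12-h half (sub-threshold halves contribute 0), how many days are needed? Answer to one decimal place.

Day half: max(0, 27.7 − 13.6) × 0.5 = 14.1 × 0.5 = 7.05 DD.
Night half: max(0, 16.2 − 13.6) × 0.5 = 2.6 × 0.5 = 1.30 DD.
Per 24 h: 8.35 DD/day.
Duration = 230 / 8.35 = 27.545 ≈ 27.5 days.

27.5 days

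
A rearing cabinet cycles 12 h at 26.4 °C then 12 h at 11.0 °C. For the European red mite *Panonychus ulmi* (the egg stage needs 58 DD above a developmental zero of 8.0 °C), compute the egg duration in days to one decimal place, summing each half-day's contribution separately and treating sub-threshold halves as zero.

Day half: max(0, 26.4 − 8.0) × 0.5 = 18.4 × 0.5 = 9.20 DD.
Night half: max(0, 11.0 − 8.0) × 0.5 = 3.0 × 0.5 = 1.50 DD.
Per 24 h: 10.70 DD/day.
Duration = 58 / 10.70 = 5.421 ≈ 5.4 days.

5.4 days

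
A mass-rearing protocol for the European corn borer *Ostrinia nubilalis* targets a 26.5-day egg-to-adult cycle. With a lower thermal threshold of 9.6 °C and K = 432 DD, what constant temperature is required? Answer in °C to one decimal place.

25.9 °C

Required daily accumulation = 432 / 26.5 = 16.302 DD/day.
T = T_base + 16.302 = 9.6 + 16.302 = 25.902 ≈ 25.9 °C.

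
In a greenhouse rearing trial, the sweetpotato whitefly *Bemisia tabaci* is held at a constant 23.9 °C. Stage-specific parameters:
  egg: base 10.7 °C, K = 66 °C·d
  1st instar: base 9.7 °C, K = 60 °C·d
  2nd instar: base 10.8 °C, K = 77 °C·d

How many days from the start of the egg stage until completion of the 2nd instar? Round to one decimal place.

egg: 66 / (23.9 − 10.7) = 66 / 13.2 = 5.000 d.
1st instar: 60 / (23.9 − 9.7) = 60 / 14.2 = 4.225 d.
2nd instar: 77 / (23.9 − 10.8) = 77 / 13.1 = 5.878 d.
Sum = 15.103 ≈ 15.1 days.

15.1 days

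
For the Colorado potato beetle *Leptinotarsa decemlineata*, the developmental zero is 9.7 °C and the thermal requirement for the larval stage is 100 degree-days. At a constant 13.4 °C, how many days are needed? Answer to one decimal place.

Daily accumulation = 13.4 − 9.7 = 3.7 DD/day.
Duration = 100 / 3.7 = 27.027 ≈ 27.0 days.

27.0 days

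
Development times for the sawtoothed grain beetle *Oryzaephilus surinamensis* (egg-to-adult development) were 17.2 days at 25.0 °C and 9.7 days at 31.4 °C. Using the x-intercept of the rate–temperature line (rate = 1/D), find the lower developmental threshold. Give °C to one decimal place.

Under the model K = D·(T − T_b), so D₁·(T₁ − T_b) = D₂·(T₂ − T_b).
17.2·(25.0 − T_b) = 9.7·(31.4 − T_b)
T_b = (17.2·25.0 − 9.7·31.4) / (17.2 − 9.7) = 125.42 / 7.5 = 16.723 °C ≈ 16.7 °C.

16.7 °C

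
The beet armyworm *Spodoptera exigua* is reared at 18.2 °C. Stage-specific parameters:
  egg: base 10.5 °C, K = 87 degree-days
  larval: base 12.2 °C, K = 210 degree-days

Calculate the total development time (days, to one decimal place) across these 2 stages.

egg: 87 / (18.2 − 10.5) = 87 / 7.7 = 11.299 d.
larval: 210 / (18.2 − 12.2) = 210 / 6.0 = 35.000 d.
Sum = 46.299 ≈ 46.3 days.

46.3 days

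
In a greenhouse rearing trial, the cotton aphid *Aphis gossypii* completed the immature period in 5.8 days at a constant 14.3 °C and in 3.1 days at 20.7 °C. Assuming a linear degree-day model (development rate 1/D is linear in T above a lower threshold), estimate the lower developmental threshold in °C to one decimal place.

7.0 °C

Linear rate model ⇒ the product D·(T − T_b) is constant across temperatures.
5.8·(14.3 − T_b) = 3.1·(20.7 − T_b)
T_b = (5.8·14.3 − 3.1·20.7) / (5.8 − 3.1) = 18.77 / 2.7 = 6.952 °C ≈ 7.0 °C.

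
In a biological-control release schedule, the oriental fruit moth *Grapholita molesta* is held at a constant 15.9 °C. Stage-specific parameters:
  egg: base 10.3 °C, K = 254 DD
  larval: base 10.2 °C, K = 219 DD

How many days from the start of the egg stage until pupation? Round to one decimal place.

egg: 254 / (15.9 − 10.3) = 254 / 5.6 = 45.357 d.
larval: 219 / (15.9 − 10.2) = 219 / 5.7 = 38.421 d.
Sum = 83.778 ≈ 83.8 days.

83.8 days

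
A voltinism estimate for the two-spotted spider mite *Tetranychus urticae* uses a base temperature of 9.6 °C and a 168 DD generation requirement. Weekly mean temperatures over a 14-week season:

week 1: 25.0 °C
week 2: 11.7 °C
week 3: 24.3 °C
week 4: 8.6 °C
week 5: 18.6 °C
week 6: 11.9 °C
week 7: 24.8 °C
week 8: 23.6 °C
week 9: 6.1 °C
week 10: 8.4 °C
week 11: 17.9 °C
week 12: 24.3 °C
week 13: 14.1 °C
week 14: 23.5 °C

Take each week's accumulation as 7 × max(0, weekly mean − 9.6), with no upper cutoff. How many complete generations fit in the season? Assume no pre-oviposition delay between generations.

Weekly DD (7 × max(0, T̄ − 9.6)): 107.8, 14.7, 102.9, 0.0, 63.0, 16.1, 106.4, 98.0, 0.0, 0.0, 58.1, 102.9, 31.5, 97.3.
Season total = 798.7 DD.
Complete generations = ⌊798.7 / 168⌋ = 4.

4 generations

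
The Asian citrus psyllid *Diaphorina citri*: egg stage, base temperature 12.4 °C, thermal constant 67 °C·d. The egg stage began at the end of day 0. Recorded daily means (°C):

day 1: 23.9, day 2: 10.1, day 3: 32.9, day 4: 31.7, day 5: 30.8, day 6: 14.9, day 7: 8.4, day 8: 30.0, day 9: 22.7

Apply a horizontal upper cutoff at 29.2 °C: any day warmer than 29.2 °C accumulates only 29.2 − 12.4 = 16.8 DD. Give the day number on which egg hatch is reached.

day 8

Daily DD above 12.4 °C (capped at 16.8): 11.5, 0.0, 16.8, 16.8, 16.8, 2.5, 0.0, 16.8, 10.3.
Cumulative: 11.5, 11.5, 28.3, 45.1, 61.9, 64.4, 64.4, 81.2, 91.5.
The total first reaches 67 DD on day 8.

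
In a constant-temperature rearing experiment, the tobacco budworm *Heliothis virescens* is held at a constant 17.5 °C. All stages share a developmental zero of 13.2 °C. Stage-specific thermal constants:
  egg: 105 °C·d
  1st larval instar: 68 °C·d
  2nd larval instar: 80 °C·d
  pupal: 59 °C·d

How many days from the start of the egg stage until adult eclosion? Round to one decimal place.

Daily accumulation at 17.5 °C = 17.5 − 13.2 = 4.3 DD/day.
Total K = 105 + 68 + 80 + 59 = 312 DD.
Total duration = 312 / 4.3 = 72.558 ≈ 72.6 days.

72.6 days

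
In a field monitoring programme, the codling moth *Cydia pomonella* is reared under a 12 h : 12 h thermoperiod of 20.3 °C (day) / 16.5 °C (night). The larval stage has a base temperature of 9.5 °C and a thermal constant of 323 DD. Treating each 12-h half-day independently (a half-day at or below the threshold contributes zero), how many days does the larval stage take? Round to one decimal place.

Day half: max(0, 20.3 − 9.5) × 0.5 = 10.8 × 0.5 = 5.40 DD.
Night half: max(0, 16.5 − 9.5) × 0.5 = 7.0 × 0.5 = 3.50 DD.
Per 24 h: 8.90 DD/day.
Duration = 323 / 8.90 = 36.292 ≈ 36.3 days.

36.3 days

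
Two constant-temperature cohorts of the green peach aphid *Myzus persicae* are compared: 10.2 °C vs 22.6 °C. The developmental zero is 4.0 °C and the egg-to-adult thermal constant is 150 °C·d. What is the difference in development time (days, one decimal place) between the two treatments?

At 10.2 °C: 150 / (10.2 − 4.0) = 150 / 6.2 = 24.194 d.
At 22.6 °C: 150 / (22.6 − 4.0) = 150 / 18.6 = 8.065 d.
Difference = |24.194 − 8.065| = 16.129 ≈ 16.1 days.

16.1 days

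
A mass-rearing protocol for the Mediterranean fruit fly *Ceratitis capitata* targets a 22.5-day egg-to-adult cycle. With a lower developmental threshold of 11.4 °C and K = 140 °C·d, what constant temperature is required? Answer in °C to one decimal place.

17.6 °C

Required daily accumulation = 140 / 22.5 = 6.222 DD/day.
T = T_base + 6.222 = 11.4 + 6.222 = 17.622 ≈ 17.6 °C.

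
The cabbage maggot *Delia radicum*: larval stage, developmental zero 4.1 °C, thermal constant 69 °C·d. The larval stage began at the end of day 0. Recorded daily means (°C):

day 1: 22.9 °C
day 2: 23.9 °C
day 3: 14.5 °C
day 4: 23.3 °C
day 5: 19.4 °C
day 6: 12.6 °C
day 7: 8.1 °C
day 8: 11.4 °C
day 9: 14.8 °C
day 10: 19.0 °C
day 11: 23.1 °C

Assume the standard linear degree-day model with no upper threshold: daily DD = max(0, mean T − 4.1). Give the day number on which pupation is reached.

day 5

Daily DD above 4.1 °C: 18.8, 19.8, 10.4, 19.2, 15.3, 8.5, 4.0, 7.3, 10.7, 14.9, 19.0.
Cumulative: 18.8, 38.6, 49.0, 68.2, 83.5, 92.0, 96.0, 103.3, 114.0, 128.9, 147.9.
The total first reaches 69 DD on day 5.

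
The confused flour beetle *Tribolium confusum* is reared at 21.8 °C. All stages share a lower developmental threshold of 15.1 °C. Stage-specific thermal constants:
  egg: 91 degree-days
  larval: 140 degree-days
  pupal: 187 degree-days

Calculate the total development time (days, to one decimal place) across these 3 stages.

Daily accumulation at 21.8 °C = 21.8 − 15.1 = 6.7 DD/day.
Total K = 91 + 140 + 187 = 418 DD.
Total duration = 418 / 6.7 = 62.388 ≈ 62.4 days.

62.4 days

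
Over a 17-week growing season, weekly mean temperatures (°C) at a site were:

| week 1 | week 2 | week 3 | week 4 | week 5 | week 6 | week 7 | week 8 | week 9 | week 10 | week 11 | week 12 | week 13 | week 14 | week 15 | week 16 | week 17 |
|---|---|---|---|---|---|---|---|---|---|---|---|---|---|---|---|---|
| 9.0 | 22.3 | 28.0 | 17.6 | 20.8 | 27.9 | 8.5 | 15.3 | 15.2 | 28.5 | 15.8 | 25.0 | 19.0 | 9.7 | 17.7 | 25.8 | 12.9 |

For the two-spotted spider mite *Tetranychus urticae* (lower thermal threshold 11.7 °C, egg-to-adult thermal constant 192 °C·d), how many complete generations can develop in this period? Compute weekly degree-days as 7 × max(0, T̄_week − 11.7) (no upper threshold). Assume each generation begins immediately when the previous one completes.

Weekly DD (7 × max(0, T̄ − 11.7)): 0.0, 74.2, 114.1, 41.3, 63.7, 113.4, 0.0, 25.2, 24.5, 117.6, 28.7, 93.1, 51.1, 0.0, 42.0, 98.7, 8.4.
Season total = 896.0 DD.
Complete generations = ⌊896.0 / 192⌋ = 4.

4 generations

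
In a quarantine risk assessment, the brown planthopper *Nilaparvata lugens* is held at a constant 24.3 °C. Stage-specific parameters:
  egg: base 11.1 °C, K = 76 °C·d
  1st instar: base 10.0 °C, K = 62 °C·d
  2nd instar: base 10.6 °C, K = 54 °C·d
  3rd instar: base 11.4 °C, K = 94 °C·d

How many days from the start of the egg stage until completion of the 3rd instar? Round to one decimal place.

21.3 days

egg: 76 / (24.3 − 11.1) = 76 / 13.2 = 5.758 d.
1st instar: 62 / (24.3 − 10.0) = 62 / 14.3 = 4.336 d.
2nd instar: 54 / (24.3 − 10.6) = 54 / 13.7 = 3.942 d.
3rd instar: 94 / (24.3 − 11.4) = 94 / 12.9 = 7.287 d.
Sum = 21.322 ≈ 21.3 days.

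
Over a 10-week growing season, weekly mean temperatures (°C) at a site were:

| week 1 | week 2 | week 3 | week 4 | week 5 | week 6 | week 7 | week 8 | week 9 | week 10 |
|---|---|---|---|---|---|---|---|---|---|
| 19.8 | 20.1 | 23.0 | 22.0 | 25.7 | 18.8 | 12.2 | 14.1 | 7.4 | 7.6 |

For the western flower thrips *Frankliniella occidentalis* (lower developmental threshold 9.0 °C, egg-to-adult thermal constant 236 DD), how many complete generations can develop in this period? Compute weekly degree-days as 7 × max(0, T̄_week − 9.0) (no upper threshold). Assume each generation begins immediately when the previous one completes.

2 generations

Weekly DD (7 × max(0, T̄ − 9.0)): 75.6, 77.7, 98.0, 91.0, 116.9, 68.6, 22.4, 35.7, 0.0, 0.0.
Season total = 585.9 DD.
Complete generations = ⌊585.9 / 236⌋ = 2.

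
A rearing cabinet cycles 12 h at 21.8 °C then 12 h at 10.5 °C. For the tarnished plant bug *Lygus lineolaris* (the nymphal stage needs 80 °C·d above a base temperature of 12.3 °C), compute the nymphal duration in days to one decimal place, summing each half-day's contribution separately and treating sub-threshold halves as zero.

16.8 days

Day half: max(0, 21.8 − 12.3) × 0.5 = 9.5 × 0.5 = 4.75 DD.
Night half: max(0, 10.5 − 12.3) × 0.5 = 0.0 × 0.5 = 0.00 DD.
Per 24 h: 4.75 DD/day.
Duration = 80 / 4.75 = 16.842 ≈ 16.8 days.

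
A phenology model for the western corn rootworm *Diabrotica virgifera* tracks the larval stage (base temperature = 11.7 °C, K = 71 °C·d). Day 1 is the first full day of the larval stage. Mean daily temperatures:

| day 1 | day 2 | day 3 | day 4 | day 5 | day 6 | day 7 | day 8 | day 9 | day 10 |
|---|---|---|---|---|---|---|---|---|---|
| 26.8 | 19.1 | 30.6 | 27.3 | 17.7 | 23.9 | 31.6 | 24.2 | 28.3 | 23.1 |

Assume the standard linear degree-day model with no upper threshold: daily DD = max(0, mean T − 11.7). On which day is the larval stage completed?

Daily DD above 11.7 °C: 15.1, 7.4, 18.9, 15.6, 6.0, 12.2, 19.9, 12.5, 16.6, 11.4.
Cumulative: 15.1, 22.5, 41.4, 57.0, 63.0, 75.2, 95.1, 107.6, 124.2, 135.6.
The total first reaches 71 DD on day 6.

day 6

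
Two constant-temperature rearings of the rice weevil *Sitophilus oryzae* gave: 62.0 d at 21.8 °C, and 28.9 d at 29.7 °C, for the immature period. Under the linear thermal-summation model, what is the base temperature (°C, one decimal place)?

14.9 °C

Equal thermal constants: D₁(T₁ − T_b) = D₂(T₂ − T_b).
62.0·(21.8 − T_b) = 28.9·(29.7 − T_b)
T_b = (62.0·21.8 − 28.9·29.7) / (62.0 − 28.9) = 493.27 / 33.1 = 14.902 °C ≈ 14.9 °C.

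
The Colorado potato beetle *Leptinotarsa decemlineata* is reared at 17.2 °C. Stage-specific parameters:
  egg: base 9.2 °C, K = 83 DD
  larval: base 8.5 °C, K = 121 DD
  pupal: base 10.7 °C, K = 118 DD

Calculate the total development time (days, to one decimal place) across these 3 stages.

42.4 days

egg: 83 / (17.2 − 9.2) = 83 / 8.0 = 10.375 d.
larval: 121 / (17.2 − 8.5) = 121 / 8.7 = 13.908 d.
pupal: 118 / (17.2 − 10.7) = 118 / 6.5 = 18.154 d.
Sum = 42.437 ≈ 42.4 days.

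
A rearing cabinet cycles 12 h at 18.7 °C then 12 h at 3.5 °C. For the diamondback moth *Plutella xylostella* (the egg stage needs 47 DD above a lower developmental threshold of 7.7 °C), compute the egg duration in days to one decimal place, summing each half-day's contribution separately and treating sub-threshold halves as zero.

8.5 days

Day half: max(0, 18.7 − 7.7) × 0.5 = 11.0 × 0.5 = 5.50 DD.
Night half: max(0, 3.5 − 7.7) × 0.5 = 0.0 × 0.5 = 0.00 DD.
Per 24 h: 5.50 DD/day.
Duration = 47 / 5.50 = 8.545 ≈ 8.5 days.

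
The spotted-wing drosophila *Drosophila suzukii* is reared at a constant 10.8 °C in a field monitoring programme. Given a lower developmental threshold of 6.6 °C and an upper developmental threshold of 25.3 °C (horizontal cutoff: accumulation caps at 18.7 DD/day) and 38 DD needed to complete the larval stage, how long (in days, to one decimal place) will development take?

Daily accumulation = 10.8 − 6.6 = 4.2 DD/day.
Duration = 38 / 4.2 = 9.048 ≈ 9.0 days.

9.0 days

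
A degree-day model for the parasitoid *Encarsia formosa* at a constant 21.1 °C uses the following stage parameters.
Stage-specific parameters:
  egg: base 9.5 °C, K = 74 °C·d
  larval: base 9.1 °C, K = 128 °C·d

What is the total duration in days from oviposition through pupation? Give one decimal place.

17.0 days

egg: 74 / (21.1 − 9.5) = 74 / 11.6 = 6.379 d.
larval: 128 / (21.1 − 9.1) = 128 / 12.0 = 10.667 d.
Sum = 17.046 ≈ 17.0 days.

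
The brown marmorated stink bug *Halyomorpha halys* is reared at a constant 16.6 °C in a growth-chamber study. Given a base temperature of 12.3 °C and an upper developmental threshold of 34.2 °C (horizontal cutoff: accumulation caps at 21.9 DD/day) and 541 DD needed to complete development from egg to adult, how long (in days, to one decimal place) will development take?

Daily accumulation = 16.6 − 12.3 = 4.3 DD/day.
Duration = 541 / 4.3 = 125.814 ≈ 125.8 days.

125.8 days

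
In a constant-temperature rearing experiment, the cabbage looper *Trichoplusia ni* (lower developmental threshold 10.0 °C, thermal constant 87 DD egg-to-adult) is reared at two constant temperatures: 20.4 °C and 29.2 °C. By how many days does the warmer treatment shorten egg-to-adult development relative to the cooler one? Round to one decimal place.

3.8 days

At 20.4 °C: 87 / (20.4 − 10.0) = 87 / 10.4 = 8.365 d.
At 29.2 °C: 87 / (29.2 − 10.0) = 87 / 19.2 = 4.531 d.
Difference = |8.365 − 4.531| = 3.834 ≈ 3.8 days.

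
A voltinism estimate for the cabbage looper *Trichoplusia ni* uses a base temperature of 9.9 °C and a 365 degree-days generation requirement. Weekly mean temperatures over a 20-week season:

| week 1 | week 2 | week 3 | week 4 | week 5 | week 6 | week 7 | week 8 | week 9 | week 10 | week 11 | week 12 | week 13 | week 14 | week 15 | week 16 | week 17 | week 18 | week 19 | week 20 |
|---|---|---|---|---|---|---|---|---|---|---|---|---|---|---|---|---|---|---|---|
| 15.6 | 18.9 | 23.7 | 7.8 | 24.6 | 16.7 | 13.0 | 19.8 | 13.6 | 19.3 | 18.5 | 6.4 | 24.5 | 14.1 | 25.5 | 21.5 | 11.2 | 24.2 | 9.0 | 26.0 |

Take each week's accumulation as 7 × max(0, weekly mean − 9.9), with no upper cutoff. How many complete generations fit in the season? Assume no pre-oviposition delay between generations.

Weekly DD (7 × max(0, T̄ − 9.9)): 39.9, 63.0, 96.6, 0.0, 102.9, 47.6, 21.7, 69.3, 25.9, 65.8, 60.2, 0.0, 102.2, 29.4, 109.2, 81.2, 9.1, 100.1, 0.0, 112.7.
Season total = 1136.8 DD.
Complete generations = ⌊1136.8 / 365⌋ = 3.

3 generations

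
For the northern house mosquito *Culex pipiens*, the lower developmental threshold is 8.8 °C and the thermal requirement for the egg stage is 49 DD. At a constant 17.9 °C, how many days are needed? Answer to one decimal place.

5.4 days

Daily accumulation = 17.9 − 8.8 = 9.1 DD/day.
Duration = 49 / 9.1 = 5.385 ≈ 5.4 days.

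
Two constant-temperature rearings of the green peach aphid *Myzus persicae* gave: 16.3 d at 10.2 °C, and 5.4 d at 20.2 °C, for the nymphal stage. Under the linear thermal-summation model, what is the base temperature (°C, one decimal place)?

5.2 °C

Linear rate model ⇒ the product D·(T − T_b) is constant across temperatures.
16.3·(10.2 − T_b) = 5.4·(20.2 − T_b)
T_b = (16.3·10.2 − 5.4·20.2) / (16.3 − 5.4) = 57.18 / 10.9 = 5.246 °C ≈ 5.2 °C.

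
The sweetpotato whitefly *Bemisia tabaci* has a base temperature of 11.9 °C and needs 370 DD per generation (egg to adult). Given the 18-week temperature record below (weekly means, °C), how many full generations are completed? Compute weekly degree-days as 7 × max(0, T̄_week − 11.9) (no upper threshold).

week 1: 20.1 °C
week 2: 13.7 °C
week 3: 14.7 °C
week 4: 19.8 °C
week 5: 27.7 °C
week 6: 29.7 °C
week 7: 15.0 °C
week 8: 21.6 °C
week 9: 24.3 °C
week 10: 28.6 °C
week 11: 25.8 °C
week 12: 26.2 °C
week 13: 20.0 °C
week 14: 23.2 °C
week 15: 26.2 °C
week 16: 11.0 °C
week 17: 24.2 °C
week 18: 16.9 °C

Weekly DD (7 × max(0, T̄ − 11.9)): 57.4, 12.6, 19.6, 55.3, 110.6, 124.6, 21.7, 67.9, 86.8, 116.9, 97.3, 100.1, 56.7, 79.1, 100.1, 0.0, 86.1, 35.0.
Season total = 1227.8 DD.
Complete generations = ⌊1227.8 / 370⌋ = 3.

3 generations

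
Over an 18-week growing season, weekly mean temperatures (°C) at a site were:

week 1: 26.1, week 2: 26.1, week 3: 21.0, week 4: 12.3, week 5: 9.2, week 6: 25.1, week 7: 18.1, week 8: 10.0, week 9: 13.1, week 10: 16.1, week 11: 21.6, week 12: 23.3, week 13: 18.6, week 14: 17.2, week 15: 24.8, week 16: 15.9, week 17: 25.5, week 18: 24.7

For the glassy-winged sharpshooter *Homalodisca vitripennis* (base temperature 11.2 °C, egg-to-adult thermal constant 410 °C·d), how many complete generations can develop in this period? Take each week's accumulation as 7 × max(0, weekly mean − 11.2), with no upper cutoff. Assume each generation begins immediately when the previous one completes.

Weekly DD (7 × max(0, T̄ − 11.2)): 104.3, 104.3, 68.6, 7.7, 0.0, 97.3, 48.3, 0.0, 13.3, 34.3, 72.8, 84.7, 51.8, 42.0, 95.2, 32.9, 100.1, 94.5.
Season total = 1052.1 DD.
Complete generations = ⌊1052.1 / 410⌋ = 2.

2 generations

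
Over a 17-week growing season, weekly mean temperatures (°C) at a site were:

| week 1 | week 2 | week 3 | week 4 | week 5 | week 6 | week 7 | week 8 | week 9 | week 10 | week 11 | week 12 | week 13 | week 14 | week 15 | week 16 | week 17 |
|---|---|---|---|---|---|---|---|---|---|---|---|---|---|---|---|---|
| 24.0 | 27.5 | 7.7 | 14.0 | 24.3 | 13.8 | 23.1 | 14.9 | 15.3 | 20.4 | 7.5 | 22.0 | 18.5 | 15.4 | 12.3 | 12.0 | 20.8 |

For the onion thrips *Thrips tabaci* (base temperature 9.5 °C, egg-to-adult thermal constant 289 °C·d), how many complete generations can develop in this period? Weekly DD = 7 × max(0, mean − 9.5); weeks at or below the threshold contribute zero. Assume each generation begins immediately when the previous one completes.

3 generations

Weekly DD (7 × max(0, T̄ − 9.5)): 101.5, 126.0, 0.0, 31.5, 103.6, 30.1, 95.2, 37.8, 40.6, 76.3, 0.0, 87.5, 63.0, 41.3, 19.6, 17.5, 79.1.
Season total = 950.6 DD.
Complete generations = ⌊950.6 / 289⌋ = 3.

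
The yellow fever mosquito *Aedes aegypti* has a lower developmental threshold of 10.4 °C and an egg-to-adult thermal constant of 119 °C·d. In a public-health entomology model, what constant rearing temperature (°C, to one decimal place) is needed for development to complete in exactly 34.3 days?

Required daily accumulation = 119 / 34.3 = 3.469 DD/day.
T = T_base + 3.469 = 10.4 + 3.469 = 13.869 ≈ 13.9 °C.

13.9 °C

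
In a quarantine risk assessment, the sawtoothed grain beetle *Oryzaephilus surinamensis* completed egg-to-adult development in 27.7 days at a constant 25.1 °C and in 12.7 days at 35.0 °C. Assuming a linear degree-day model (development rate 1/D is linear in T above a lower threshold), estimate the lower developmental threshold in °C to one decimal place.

16.7 °C

Under the model K = D·(T − T_b), so D₁·(T₁ − T_b) = D₂·(T₂ − T_b).
27.7·(25.1 − T_b) = 12.7·(35.0 − T_b)
T_b = (27.7·25.1 − 12.7·35.0) / (27.7 − 12.7) = 250.77 / 15.0 = 16.718 °C ≈ 16.7 °C.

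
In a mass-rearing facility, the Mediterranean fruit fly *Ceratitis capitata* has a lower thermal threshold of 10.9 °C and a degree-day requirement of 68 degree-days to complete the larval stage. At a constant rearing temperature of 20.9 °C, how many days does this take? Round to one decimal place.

6.8 days

Daily accumulation = 20.9 − 10.9 = 10.0 DD/day.
Duration = 68 / 10.0 = 6.800 ≈ 6.8 days.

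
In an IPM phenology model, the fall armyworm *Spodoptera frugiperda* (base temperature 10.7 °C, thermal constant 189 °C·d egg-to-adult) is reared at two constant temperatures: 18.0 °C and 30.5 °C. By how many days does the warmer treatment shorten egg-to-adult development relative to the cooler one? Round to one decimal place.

At 18.0 °C: 189 / (18.0 − 10.7) = 189 / 7.3 = 25.890 d.
At 30.5 °C: 189 / (30.5 − 10.7) = 189 / 19.8 = 9.545 d.
Difference = |25.890 − 9.545| = 16.345 ≈ 16.3 days.

16.3 days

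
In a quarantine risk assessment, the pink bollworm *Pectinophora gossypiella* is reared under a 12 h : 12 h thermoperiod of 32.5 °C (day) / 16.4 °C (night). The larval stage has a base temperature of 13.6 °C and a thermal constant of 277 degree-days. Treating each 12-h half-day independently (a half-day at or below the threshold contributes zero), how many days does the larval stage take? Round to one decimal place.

Day half: max(0, 32.5 − 13.6) × 0.5 = 18.9 × 0.5 = 9.45 DD.
Night half: max(0, 16.4 − 13.6) × 0.5 = 2.8 × 0.5 = 1.40 DD.
Per 24 h: 10.85 DD/day.
Duration = 277 / 10.85 = 25.530 ≈ 25.5 days.

25.5 days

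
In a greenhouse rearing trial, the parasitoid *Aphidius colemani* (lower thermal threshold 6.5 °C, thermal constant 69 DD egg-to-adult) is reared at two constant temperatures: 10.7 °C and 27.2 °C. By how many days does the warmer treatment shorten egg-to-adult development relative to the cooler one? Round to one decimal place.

At 10.7 °C: 69 / (10.7 − 6.5) = 69 / 4.2 = 16.429 d.
At 27.2 °C: 69 / (27.2 − 6.5) = 69 / 20.7 = 3.333 d.
Difference = |16.429 − 3.333| = 13.095 ≈ 13.1 days.

13.1 days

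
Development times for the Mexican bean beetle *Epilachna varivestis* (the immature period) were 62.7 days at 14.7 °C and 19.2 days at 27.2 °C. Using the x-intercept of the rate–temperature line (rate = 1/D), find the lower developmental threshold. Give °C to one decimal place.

9.2 °C

Linear rate model ⇒ the product D·(T − T_b) is constant across temperatures.
62.7·(14.7 − T_b) = 19.2·(27.2 − T_b)
T_b = (62.7·14.7 − 19.2·27.2) / (62.7 − 19.2) = 399.45 / 43.5 = 9.183 °C ≈ 9.2 °C.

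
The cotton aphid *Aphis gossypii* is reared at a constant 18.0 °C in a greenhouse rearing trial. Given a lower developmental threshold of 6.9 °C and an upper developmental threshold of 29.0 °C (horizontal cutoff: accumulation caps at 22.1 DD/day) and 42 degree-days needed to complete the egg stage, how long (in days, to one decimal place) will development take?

3.8 days

Daily accumulation = 18.0 − 6.9 = 11.1 DD/day.
Duration = 42 / 11.1 = 3.784 ≈ 3.8 days.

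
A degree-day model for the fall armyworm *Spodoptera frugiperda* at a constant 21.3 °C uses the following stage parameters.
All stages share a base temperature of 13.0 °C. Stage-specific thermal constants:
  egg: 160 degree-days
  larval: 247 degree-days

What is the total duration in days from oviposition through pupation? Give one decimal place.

Daily accumulation at 21.3 °C = 21.3 − 13.0 = 8.3 DD/day.
Total K = 160 + 247 = 407 DD.
Total duration = 407 / 8.3 = 49.036 ≈ 49.0 days.

49.0 days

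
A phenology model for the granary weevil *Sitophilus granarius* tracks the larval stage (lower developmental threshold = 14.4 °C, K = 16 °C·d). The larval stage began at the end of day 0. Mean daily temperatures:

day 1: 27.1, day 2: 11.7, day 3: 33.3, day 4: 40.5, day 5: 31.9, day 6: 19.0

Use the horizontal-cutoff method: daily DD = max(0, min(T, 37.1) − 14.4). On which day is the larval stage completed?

Daily DD above 14.4 °C (capped at 22.7): 12.7, 0.0, 18.9, 22.7, 17.5, 4.6.
Cumulative: 12.7, 12.7, 31.6, 54.3, 71.8, 76.4.
The total first reaches 16 DD on day 3.

day 3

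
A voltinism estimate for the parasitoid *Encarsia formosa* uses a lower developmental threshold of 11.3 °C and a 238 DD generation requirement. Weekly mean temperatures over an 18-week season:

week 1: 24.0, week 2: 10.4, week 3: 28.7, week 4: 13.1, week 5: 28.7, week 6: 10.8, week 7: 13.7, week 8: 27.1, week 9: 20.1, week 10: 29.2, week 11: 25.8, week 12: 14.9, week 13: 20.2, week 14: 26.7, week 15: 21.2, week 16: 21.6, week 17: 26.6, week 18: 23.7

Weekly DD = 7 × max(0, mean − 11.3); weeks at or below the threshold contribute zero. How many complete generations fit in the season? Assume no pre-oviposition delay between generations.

5 generations

Weekly DD (7 × max(0, T̄ − 11.3)): 88.9, 0.0, 121.8, 12.6, 121.8, 0.0, 16.8, 110.6, 61.6, 125.3, 101.5, 25.2, 62.3, 107.8, 69.3, 72.1, 107.1, 86.8.
Season total = 1291.5 DD.
Complete generations = ⌊1291.5 / 238⌋ = 5.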